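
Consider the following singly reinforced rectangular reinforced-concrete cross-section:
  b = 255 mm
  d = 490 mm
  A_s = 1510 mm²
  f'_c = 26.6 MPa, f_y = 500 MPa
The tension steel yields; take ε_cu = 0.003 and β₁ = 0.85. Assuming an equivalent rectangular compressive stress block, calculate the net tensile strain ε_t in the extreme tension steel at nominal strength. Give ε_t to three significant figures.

ε_t ≈ 0.00654

a = A_s f_y/(0.85 f'_c b) = 130.95 mm.
β₁ = 0.85, so c = a/β₁ = 130.95/0.85 = 154.06 mm.
From the linear strain diagram with ε_cu = 0.003: ε_t = 0.003 (d − c)/c = 0.003 × (490 − 154.06)/154.06 = 0.00654.
Since ε_t ≥ 0.005, the section is tension-controlled.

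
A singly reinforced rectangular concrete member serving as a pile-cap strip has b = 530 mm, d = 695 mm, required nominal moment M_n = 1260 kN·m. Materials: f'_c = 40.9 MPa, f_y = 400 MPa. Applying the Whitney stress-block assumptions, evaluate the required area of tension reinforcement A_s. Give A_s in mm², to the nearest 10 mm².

A_s ≈ 4910 mm²

With M_n = 0.85 f'_c a b (d − a/2), solve the quadratic for a:
a = d − √(d² − 2M_n/(0.85 f'_c b)) = 695 − √(695² − 2 × 1260×10⁶/(0.85 × 40.9 × 530)) = 106.56 mm.
A_s = 0.85 f'_c a b / f_y = 0.85 × 40.9 × 106.56 × 530 / 400 = 4908.5 mm².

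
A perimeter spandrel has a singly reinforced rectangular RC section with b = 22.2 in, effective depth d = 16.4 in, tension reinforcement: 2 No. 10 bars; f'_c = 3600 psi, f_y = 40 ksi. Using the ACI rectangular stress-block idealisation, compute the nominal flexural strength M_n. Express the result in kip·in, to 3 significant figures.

A_s = 2 × 1.27 = 2.54 in².
T = A_s f_y = 2.54 × 40 = 101.6 kips.
a = T/(0.85 f'_c b) = 101.6/(0.85 × 3.6 × 22.2) = 1.496 in.
M_n = T(d − a/2) = 101.6 × (16.4 − 0.748) = 1590.2 kip·in.

M_n ≈ 1590 kip·in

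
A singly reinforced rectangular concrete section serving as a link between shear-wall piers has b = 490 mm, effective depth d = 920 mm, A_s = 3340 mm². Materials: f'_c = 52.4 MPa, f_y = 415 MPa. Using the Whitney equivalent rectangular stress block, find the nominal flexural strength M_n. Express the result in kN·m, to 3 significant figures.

T = A_s f_y = 3340 × 415 = 1386100 N = 1386.1 kN.
From C = T: a = T/(0.85 f'_c b) = 1386100/(0.85 × 52.4 × 490) = 63.51 mm.
M_n = T(d − a/2) = 1386.1 kN × (920 − 31.755) mm = 1231.20 kN·m.

M_n ≈ 1230 kN·m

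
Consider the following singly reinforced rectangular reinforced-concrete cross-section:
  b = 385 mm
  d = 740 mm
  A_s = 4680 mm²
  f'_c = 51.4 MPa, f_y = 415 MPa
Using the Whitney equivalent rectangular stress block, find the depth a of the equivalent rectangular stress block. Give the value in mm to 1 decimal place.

T = A_s f_y = 4680 × 415 = 1942200 N = 1942.2 kN.
Setting C = 0.85 f'_c a b equal to T: a = 1942200/(0.85 × 51.4 × 385) = 115.5 mm.

a ≈ 115.5 mm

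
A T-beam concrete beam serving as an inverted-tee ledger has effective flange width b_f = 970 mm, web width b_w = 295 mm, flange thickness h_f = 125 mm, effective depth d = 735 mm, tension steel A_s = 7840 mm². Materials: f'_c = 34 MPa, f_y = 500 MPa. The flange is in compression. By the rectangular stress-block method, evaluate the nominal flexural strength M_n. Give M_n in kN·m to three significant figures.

Tension: T = A_s f_y = 7840 × 500 = 3920000 N.
Try a within the flange: a = T/(0.85 f'_c b_f) = 3920000/(0.85 × 34 × 970) = 139.84 mm.
a = 139.84 > h_f = 125 mm: the block extends into the web. Split into flange-overhang and web parts.
C_f = 0.85 f'_c (b_f − b_w) h_f = 0.85 × 34 × (970 − 295) × 125 = 2438438 N.
Remaining web compression depth: a_w = (T − C_f)/(0.85 f'_c b_w) = (3920000 − 2438438)/(0.85 × 34 × 295) = 173.78 mm.
M_n = C_f(d − h_f/2) + (T − C_f)(d − a_w/2) = 2438438 × (735 − 62.5) + 1481562 × (735 − 86.89) = 1639.85 + 960.22 = 2600.07 × 10⁶ N·mm.
M_n = 2600.07 kN·m.

M_n ≈ 2600 kN·m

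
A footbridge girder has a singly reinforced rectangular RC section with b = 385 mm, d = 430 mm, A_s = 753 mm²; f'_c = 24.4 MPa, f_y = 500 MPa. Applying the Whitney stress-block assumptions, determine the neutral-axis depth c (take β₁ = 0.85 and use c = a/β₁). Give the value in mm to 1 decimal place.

T = A_s f_y = 753 × 500 = 376500 N = 376.5 kN.
Setting C = 0.85 f'_c a b equal to T: a = 376500/(0.85 × 24.4 × 385) = 47.151 mm.
With β₁ = 0.85, c = a/β₁ = 47.151/0.85 = 55.5 mm.

c ≈ 55.5 mm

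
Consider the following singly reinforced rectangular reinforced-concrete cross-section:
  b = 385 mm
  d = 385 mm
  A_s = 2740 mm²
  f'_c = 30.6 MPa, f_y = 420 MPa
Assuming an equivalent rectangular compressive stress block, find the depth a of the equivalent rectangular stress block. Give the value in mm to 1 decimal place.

T = A_s f_y = 2740 × 420 = 1150800 N = 1150.8 kN.
Setting C = 0.85 f'_c a b equal to T: a = 1150800/(0.85 × 30.6 × 385) = 114.9 mm.

a ≈ 114.9 mm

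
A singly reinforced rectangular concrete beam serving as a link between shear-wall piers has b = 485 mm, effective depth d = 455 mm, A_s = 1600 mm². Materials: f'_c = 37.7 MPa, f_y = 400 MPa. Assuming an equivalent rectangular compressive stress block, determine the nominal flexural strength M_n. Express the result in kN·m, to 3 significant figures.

T = A_s f_y = 1600 × 400 = 640000 N = 640 kN.
From C = T: a = T/(0.85 f'_c b) = 640000/(0.85 × 37.7 × 485) = 41.18 mm.
M_n = T(d − a/2) = 640 kN × (455 − 20.59) mm = 278.02 kN·m.

M_n ≈ 278 kN·m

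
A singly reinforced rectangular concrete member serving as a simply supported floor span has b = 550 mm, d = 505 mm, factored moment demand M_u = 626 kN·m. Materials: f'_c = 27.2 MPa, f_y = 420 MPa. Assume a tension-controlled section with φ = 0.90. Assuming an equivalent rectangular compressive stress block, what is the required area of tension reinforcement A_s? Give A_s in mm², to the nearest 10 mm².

M_n = M_u/φ = 626/0.90 = 695.556 kN·m.
With M_n = 0.85 f'_c a b (d − a/2), solve the quadratic for a:
a = d − √(d² − 2M_n/(0.85 f'_c b)) = 505 − √(505² − 2 × 695.556×10⁶/(0.85 × 27.2 × 550)) = 123.39 mm.
A_s = 0.85 f'_c a b / f_y = 0.85 × 27.2 × 123.39 × 550 / 420 = 3735.8 mm².

A_s ≈ 3740 mm²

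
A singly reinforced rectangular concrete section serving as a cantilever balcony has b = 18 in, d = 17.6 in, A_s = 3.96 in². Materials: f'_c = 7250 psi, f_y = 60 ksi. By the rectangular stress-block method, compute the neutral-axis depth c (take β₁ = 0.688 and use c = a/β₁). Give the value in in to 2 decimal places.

T = A_s f_y = 3.96 × 60 = 237.6 kips.
a = T/(0.85 f'_c b) = 237.6/(0.85 × 7.25 × 18) = 2.1420 in.
With β₁ = 0.688, c = a/β₁ = 2.1420/0.688 = 3.11 in.

c ≈ 3.11 in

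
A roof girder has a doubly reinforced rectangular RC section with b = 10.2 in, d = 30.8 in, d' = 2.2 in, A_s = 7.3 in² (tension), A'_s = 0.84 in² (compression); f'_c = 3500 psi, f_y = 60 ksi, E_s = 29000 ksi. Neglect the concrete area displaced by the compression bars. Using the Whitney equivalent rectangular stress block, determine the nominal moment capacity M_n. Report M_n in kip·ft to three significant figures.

Assume both steels yield.
a = (A_s − A'_s) f_y/(0.85 f'_c b) = (7.3 − 0.84) × 60/(0.85 × 3.5 × 10.2) = 12.773 in.
c = a/β₁ = 12.773/0.85 = 15.027 in; ε'_s = 0.003(c − d')/c = 0.0026 ≥ ε_y = 0.0021, so the compression steel yields.
M_n = (A_s − A'_s) f_y (d − a/2) + A'_s f_y (d − d') = 387.6 × (30.8 − 6.3865) + 50.4 × (30.8 − 2.2) = 9462.7 + 1441.4 = 10904.1 kip·in = 10904.1/12 = 908.68 kip·ft.

M_n ≈ 909 kip·ft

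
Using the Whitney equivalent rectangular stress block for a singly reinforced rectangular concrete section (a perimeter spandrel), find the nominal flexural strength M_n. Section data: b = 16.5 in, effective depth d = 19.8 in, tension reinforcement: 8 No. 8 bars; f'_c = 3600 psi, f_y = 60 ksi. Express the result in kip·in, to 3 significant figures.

A_s = 8 × 0.79 = 6.32 in².
T = A_s f_y = 6.32 × 60 = 379.2 kips.
a = T/(0.85 f'_c b) = 379.2/(0.85 × 3.6 × 16.5) = 7.510 in.
M_n = T(d − a/2) = 379.2 × (19.8 − 3.755) = 6084.3 kip·in.

M_n ≈ 6080 kip·in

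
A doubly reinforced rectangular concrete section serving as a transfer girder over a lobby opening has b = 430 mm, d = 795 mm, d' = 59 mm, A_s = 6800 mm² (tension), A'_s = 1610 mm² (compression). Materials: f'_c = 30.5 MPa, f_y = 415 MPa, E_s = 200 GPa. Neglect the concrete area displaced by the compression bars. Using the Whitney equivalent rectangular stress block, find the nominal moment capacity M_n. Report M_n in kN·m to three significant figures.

Assume both tension and compression steel yield.
Net tension couple steel: A_s − A'_s = 5190 mm².
a = (A_s − A'_s) f_y / (0.85 f'_c b) = 2153850/(0.85 × 30.5 × 430) = 193.21 mm.
c = a/β₁ = 193.21/0.832 = 232.22 mm; ε'_s = 0.003(c − d')/c = 0.0022 ≥ f_y/E_s = 0.0021, so compression steel does yield.
M_n = (A_s − A'_s) f_y (d − a/2) + A'_s f_y (d − d') = [2153850 × (795 − 96.605) + 668150 × (795 − 59)] × 10⁻⁶ = 1504.24 + 491.76 = 1996.00 kN·m.

M_n ≈ 2000 kN·m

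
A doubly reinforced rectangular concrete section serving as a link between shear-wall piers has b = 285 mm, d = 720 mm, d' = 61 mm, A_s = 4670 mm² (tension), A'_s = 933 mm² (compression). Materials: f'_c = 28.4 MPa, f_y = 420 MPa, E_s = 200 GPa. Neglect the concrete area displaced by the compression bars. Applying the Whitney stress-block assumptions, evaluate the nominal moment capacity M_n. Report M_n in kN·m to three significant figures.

Assume both tension and compression steel yield.
Net tension couple steel: A_s − A'_s = 3737 mm².
a = (A_s − A'_s) f_y / (0.85 f'_c b) = 1569540/(0.85 × 28.4 × 285) = 228.13 mm.
c = a/β₁ = 228.13/0.847 = 269.34 mm; ε'_s = 0.003(c − d')/c = 0.0023 ≥ f_y/E_s = 0.0021, so compression steel does yield.
M_n = (A_s − A'_s) f_y (d − a/2) + A'_s f_y (d − d') = [1569540 × (720 − 114.065) + 391860 × (720 − 61)] × 10⁻⁶ = 951.04 + 258.24 = 1209.28 kN·m.

M_n ≈ 1210 kN·m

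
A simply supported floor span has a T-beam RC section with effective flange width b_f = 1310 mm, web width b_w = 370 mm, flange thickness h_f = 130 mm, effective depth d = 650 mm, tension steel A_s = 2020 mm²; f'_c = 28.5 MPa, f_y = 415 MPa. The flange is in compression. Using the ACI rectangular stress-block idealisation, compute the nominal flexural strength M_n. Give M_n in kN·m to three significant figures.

M_n ≈ 534 kN·m

Tension: T = A_s f_y = 2020 × 415 = 838300 N.
Try a within the flange: a = T/(0.85 f'_c b_f) = 838300/(0.85 × 28.5 × 1310) = 26.42 mm.
Since a = 26.42 ≤ h_f = 130 mm, the stress block lies entirely in the flange; analyse as a rectangular beam of width b_f.
M_n = T(d − a/2) = 838300 × (650 − 13.21) = 533.82 × 10⁶ N·mm.
M_n = 533.82 kN·m.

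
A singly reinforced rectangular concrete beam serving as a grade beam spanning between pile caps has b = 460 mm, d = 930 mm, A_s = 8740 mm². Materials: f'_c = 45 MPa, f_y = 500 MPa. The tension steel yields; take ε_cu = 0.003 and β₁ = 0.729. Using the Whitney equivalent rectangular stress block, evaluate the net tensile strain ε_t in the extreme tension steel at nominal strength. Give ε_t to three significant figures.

ε_t ≈ 0.00519

a = A_s f_y/(0.85 f'_c b) = 248.37 mm.
β₁ = 0.729, so c = a/β₁ = 248.37/0.729 = 340.70 mm.
From the linear strain diagram with ε_cu = 0.003: ε_t = 0.003 (d − c)/c = 0.003 × (930 − 340.70)/340.70 = 0.00519.
Since ε_t ≥ 0.005, the section is tension-controlled.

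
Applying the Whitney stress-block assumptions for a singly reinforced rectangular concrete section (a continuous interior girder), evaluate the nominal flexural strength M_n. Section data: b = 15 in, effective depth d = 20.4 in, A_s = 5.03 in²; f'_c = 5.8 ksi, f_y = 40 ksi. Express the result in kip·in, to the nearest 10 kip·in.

T = A_s f_y = 5.03 × 40 = 201.2 kips.
a = T/(0.85 f'_c b) = 201.2/(0.85 × 5.8 × 15) = 2.721 in.
M_n = T(d − a/2) = 201.2 × (20.4 − 1.3605) = 3830.7 kip·in.

M_n ≈ 3830 kip·in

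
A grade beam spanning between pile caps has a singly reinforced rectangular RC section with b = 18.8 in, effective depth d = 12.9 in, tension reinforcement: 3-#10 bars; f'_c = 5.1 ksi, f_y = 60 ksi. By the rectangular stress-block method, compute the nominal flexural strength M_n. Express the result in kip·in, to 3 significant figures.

A_s = 3 × 1.27 = 3.81 in².
T = A_s f_y = 3.81 × 60 = 228.6 kips.
a = T/(0.85 f'_c b) = 228.6/(0.85 × 5.1 × 18.8) = 2.805 in.
M_n = T(d − a/2) = 228.6 × (12.9 − 1.4025) = 2628.3 kip·in.

M_n ≈ 2630 kip·in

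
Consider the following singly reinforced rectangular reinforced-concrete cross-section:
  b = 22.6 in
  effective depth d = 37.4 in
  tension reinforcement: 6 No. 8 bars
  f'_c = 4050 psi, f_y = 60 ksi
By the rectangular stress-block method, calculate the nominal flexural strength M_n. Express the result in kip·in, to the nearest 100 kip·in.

A_s = 6 × 0.79 = 4.74 in².
T = A_s f_y = 4.74 × 60 = 284.4 kips.
a = T/(0.85 f'_c b) = 284.4/(0.85 × 4.05 × 22.6) = 3.656 in.
M_n = T(d − a/2) = 284.4 × (37.4 − 1.828) = 10116.7 kip·in.

M_n ≈ 10100 kip·in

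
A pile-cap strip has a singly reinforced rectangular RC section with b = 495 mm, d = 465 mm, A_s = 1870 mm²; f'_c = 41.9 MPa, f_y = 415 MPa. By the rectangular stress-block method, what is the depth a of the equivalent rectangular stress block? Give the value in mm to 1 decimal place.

a ≈ 44.0 mm

T = A_s f_y = 1870 × 415 = 776050 N = 776.05 kN.
Setting C = 0.85 f'_c a b equal to T: a = 776050/(0.85 × 41.9 × 495) = 44.0 mm.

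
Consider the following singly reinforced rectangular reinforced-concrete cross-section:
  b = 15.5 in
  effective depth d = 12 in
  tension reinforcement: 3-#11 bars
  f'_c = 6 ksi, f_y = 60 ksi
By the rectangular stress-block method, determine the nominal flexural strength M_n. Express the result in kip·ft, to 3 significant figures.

M_n ≈ 239 kip·ft

A_s = 3 × 1.56 = 4.68 in².
T = A_s f_y = 4.68 × 60 = 280.8 kips.
a = T/(0.85 f'_c b) = 280.8/(0.85 × 6 × 15.5) = 3.552 in.
M_n = T(d − a/2) = 280.8 × (12 − 1.776) = 2870.9 kip·in = 2870.9/12 = 239.24 kip·ft.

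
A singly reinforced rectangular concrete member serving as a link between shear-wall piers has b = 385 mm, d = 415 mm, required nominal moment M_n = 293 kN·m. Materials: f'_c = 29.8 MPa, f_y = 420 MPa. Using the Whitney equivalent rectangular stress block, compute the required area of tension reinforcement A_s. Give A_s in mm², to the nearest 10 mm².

A_s ≈ 1860 mm²

With M_n = 0.85 f'_c a b (d − a/2), solve the quadratic for a:
a = d − √(d² − 2M_n/(0.85 f'_c b)) = 415 − √(415² − 2 × 293×10⁶/(0.85 × 29.8 × 385)) = 80.13 mm.
A_s = 0.85 f'_c a b / f_y = 0.85 × 29.8 × 80.13 × 385 / 420 = 1860.6 mm².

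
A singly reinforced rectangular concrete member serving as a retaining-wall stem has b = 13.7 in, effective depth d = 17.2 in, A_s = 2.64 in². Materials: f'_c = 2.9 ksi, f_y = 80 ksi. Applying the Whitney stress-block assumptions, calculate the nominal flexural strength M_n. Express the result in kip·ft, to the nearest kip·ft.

T = A_s f_y = 2.64 × 80 = 211.2 kips.
a = T/(0.85 f'_c b) = 211.2/(0.85 × 2.9 × 13.7) = 6.254 in.
M_n = T(d − a/2) = 211.2 × (17.2 − 3.127) = 2972.2 kip·in = 2972.2/12 = 247.68 kip·ft.

M_n ≈ 248 kip·ft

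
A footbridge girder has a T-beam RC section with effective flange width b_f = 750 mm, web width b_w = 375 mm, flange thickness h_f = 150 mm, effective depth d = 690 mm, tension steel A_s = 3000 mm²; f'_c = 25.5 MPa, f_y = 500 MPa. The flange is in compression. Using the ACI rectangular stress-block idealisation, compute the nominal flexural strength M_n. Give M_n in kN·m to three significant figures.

Tension: T = A_s f_y = 3000 × 500 = 1500000 N.
Try a within the flange: a = T/(0.85 f'_c b_f) = 1500000/(0.85 × 25.5 × 750) = 92.27 mm.
Since a = 92.27 ≤ h_f = 150 mm, the stress block lies entirely in the flange; analyse as a rectangular beam of width b_f.
M_n = T(d − a/2) = 1500000 × (690 − 46.135) = 965.80 × 10⁶ N·mm.
M_n = 965.80 kN·m.

M_n ≈ 966 kN·m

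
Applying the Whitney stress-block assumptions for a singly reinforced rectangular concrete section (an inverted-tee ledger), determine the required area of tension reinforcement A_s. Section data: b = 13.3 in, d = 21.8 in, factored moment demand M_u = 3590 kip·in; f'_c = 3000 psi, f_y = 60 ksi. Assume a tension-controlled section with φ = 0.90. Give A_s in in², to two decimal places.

A_s ≈ 3.57 in²

M_n = M_u/φ = 3590/0.90 = 3988.89 kip·in.
From M_n = 0.85 f'_c a b (d − a/2):
a = d − √(d² − 2M_n/(0.85 f'_c b)) = 21.8 − √(21.8² − 2 × 3988.89/(0.85 × 3 × 13.3)) = 6.308 in.
A_s = 0.85 f'_c a b / f_y = 0.85 × 3 × 6.308 × 13.3 / 60 = 3.566 in².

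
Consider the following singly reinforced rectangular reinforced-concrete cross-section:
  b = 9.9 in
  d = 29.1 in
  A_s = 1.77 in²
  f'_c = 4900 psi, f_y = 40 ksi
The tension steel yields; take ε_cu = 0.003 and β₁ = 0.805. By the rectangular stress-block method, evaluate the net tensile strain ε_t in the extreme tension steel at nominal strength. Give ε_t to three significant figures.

a = A_s f_y/(0.85 f'_c b) = 1.717 in.
β₁ = 0.805, so c = a/β₁ = 1.717/0.805 = 2.133 in.
From the linear strain diagram with ε_cu = 0.003: ε_t = 0.003 (d − c)/c = 0.003 × (29.1 − 2.133)/2.133 = 0.0379.
Since ε_t ≥ 0.005, the section is tension-controlled.

ε_t ≈ 0.0379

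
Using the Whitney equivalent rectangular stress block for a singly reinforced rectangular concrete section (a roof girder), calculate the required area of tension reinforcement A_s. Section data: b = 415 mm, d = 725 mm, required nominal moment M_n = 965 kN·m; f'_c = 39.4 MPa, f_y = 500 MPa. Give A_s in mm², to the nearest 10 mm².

A_s ≈ 2870 mm²

With M_n = 0.85 f'_c a b (d − a/2), solve the quadratic for a:
a = d − √(d² − 2M_n/(0.85 f'_c b)) = 725 − √(725² − 2 × 965×10⁶/(0.85 × 39.4 × 415)) = 103.10 mm.
A_s = 0.85 f'_c a b / f_y = 0.85 × 39.4 × 103.10 × 415 / 500 = 2865.8 mm².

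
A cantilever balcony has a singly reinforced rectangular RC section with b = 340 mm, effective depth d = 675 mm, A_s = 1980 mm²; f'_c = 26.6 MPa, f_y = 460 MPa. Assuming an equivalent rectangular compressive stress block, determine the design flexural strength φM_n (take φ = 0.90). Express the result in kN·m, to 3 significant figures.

φM_n ≈ 505 kN·m

T = A_s f_y = 1980 × 460 = 910800 N = 910.8 kN.
From C = T: a = T/(0.85 f'_c b) = 910800/(0.85 × 26.6 × 340) = 118.48 mm.
M_n = T(d − a/2) = 910.8 kN × (675 − 59.24) mm = 560.83 kN·m.
φM_n = 0.90 × 560.83 = 504.75 kN·m.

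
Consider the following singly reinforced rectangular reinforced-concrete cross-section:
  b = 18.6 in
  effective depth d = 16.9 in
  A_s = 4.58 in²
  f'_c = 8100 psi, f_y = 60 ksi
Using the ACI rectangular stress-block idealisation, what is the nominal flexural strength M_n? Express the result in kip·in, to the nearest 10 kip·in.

M_n ≈ 4350 kip·in

T = A_s f_y = 4.58 × 60 = 274.8 kips.
a = T/(0.85 f'_c b) = 274.8/(0.85 × 8.1 × 18.6) = 2.146 in.
M_n = T(d − a/2) = 274.8 × (16.9 − 1.073) = 4349.3 kip·in.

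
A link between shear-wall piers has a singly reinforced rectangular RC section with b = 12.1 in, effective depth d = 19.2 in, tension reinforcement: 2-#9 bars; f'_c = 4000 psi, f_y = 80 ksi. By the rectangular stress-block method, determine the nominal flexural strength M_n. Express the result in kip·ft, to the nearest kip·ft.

A_s = 2 × 1 = 2 in².
T = A_s f_y = 2 × 80 = 160 kips.
a = T/(0.85 f'_c b) = 160/(0.85 × 4 × 12.1) = 3.889 in.
M_n = T(d − a/2) = 160 × (19.2 − 1.9445) = 2760.9 kip·in = 2760.9/12 = 230.08 kip·ft.

M_n ≈ 230 kip·ft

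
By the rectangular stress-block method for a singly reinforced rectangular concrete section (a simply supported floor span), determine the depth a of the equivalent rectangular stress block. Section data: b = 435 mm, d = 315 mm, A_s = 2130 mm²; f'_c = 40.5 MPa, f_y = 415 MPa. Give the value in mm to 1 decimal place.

T = A_s f_y = 2130 × 415 = 883950 N = 883.95 kN.
Setting C = 0.85 f'_c a b equal to T: a = 883950/(0.85 × 40.5 × 435) = 59.0 mm.

a ≈ 59.0 mm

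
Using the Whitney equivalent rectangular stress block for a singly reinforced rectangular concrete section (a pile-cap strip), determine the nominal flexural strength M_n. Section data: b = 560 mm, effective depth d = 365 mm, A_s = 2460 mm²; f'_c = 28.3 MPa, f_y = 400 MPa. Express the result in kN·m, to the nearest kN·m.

M_n ≈ 323 kN·m

T = A_s f_y = 2460 × 400 = 984000 N = 984 kN.
From C = T: a = T/(0.85 f'_c b) = 984000/(0.85 × 28.3 × 560) = 73.05 mm.
M_n = T(d − a/2) = 984 kN × (365 − 36.525) mm = 323.22 kN·m.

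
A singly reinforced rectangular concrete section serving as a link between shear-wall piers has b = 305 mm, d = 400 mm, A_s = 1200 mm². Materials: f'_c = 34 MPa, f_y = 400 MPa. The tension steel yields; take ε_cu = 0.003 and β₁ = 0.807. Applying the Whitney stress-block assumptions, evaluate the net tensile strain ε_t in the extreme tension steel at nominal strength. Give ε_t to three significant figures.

ε_t ≈ 0.0148

a = A_s f_y/(0.85 f'_c b) = 54.46 mm.
β₁ = 0.807, so c = a/β₁ = 54.46/0.807 = 67.48 mm.
From the linear strain diagram with ε_cu = 0.003: ε_t = 0.003 (d − c)/c = 0.003 × (400 − 67.48)/67.48 = 0.0148.
Since ε_t ≥ 0.005, the section is tension-controlled.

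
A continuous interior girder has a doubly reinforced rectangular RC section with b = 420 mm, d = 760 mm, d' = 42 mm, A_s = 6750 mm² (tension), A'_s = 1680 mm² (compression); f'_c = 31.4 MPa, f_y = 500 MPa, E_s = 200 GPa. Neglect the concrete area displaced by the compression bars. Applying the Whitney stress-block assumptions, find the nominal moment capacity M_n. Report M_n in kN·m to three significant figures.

Assume both tension and compression steel yield.
Net tension couple steel: A_s − A'_s = 5070 mm².
a = (A_s − A'_s) f_y / (0.85 f'_c b) = 2535000/(0.85 × 31.4 × 420) = 226.14 mm.
c = a/β₁ = 226.14/0.826 = 273.78 mm; ε'_s = 0.003(c − d')/c = 0.0025 ≥ f_y/E_s = 0.0025, so compression steel does yield.
M_n = (A_s − A'_s) f_y (d − a/2) + A'_s f_y (d − d') = [2535000 × (760 − 113.07) + 840000 × (760 − 42)] × 10⁻⁶ = 1639.97 + 603.12 = 2243.09 kN·m.

M_n ≈ 2240 kN·m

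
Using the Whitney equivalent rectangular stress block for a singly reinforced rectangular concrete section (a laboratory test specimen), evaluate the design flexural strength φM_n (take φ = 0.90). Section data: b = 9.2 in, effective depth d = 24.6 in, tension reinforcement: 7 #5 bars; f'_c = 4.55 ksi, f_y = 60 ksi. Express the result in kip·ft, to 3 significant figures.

A_s = 7 × 0.31 = 2.17 in².
T = A_s f_y = 2.17 × 60 = 130.2 kips.
a = T/(0.85 f'_c b) = 130.2/(0.85 × 4.55 × 9.2) = 3.659 in.
M_n = T(d − a/2) = 130.2 × (24.6 − 1.8295) = 2964.7 kip·in = 2964.7/12 = 247.06 kip·ft.
φM_n = 0.90 × 247.06 = 222.35 kip·ft.

φM_n ≈ 222 kip·ft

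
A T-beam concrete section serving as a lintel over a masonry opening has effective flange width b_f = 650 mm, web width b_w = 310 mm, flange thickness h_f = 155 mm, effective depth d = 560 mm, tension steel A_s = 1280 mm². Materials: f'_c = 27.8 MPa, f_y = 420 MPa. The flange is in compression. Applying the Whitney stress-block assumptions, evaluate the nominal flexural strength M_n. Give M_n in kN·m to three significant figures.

Tension: T = A_s f_y = 1280 × 420 = 537600 N.
Try a within the flange: a = T/(0.85 f'_c b_f) = 537600/(0.85 × 27.8 × 650) = 35.00 mm.
Since a = 35.00 ≤ h_f = 155 mm, the stress block lies entirely in the flange; analyse as a rectangular beam of width b_f.
M_n = T(d − a/2) = 537600 × (560 − 17.5) = 291.65 × 10⁶ N·mm.
M_n = 291.65 kN·m.

M_n ≈ 292 kN·m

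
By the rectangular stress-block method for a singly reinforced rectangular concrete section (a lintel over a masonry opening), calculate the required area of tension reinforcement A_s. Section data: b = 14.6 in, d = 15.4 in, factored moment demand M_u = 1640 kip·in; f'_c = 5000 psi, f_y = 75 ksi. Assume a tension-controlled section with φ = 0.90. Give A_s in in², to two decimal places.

A_s ≈ 1.69 in²

M_n = M_u/φ = 1640/0.90 = 1822.22 kip·in.
From M_n = 0.85 f'_c a b (d − a/2):
a = d − √(d² − 2M_n/(0.85 f'_c b)) = 15.4 − √(15.4² − 2 × 1822.22/(0.85 × 5 × 14.6)) = 2.042 in.
A_s = 0.85 f'_c a b / f_y = 0.85 × 5 × 2.042 × 14.6 / 75 = 1.689 in².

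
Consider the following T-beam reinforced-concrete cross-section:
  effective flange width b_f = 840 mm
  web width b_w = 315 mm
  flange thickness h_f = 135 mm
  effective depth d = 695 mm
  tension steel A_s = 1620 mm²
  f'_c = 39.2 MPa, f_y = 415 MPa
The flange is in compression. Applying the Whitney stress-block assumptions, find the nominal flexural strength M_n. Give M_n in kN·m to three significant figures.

M_n ≈ 459 kN·m

Tension: T = A_s f_y = 1620 × 415 = 672300 N.
Try a within the flange: a = T/(0.85 f'_c b_f) = 672300/(0.85 × 39.2 × 840) = 24.02 mm.
Since a = 24.02 ≤ h_f = 135 mm, the stress block lies entirely in the flange; analyse as a rectangular beam of width b_f.
M_n = T(d − a/2) = 672300 × (695 − 12.01) = 459.17 × 10⁶ N·mm.
M_n = 459.17 kN·m.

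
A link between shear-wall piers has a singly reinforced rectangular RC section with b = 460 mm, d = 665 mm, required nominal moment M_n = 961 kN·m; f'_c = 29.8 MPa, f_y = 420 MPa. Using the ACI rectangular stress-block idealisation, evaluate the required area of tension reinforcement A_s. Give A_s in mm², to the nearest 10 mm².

A_s ≈ 3840 mm²

With M_n = 0.85 f'_c a b (d − a/2), solve the quadratic for a:
a = d − √(d² − 2M_n/(0.85 f'_c b)) = 665 − √(665² − 2 × 961×10⁶/(0.85 × 29.8 × 460)) = 138.43 mm.
A_s = 0.85 f'_c a b / f_y = 0.85 × 29.8 × 138.43 × 460 / 420 = 3840.4 mm².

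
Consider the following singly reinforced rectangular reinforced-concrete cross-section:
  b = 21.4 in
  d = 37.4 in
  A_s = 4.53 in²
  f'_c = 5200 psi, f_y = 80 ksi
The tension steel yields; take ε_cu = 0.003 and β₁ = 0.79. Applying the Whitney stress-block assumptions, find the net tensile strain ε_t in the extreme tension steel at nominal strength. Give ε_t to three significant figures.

a = A_s f_y/(0.85 f'_c b) = 3.831 in.
β₁ = 0.79, so c = a/β₁ = 3.831/0.79 = 4.849 in.
From the linear strain diagram with ε_cu = 0.003: ε_t = 0.003 (d − c)/c = 0.003 × (37.4 − 4.849)/4.849 = 0.0201.
Since ε_t ≥ 0.005, the section is tension-controlled.

ε_t ≈ 0.0201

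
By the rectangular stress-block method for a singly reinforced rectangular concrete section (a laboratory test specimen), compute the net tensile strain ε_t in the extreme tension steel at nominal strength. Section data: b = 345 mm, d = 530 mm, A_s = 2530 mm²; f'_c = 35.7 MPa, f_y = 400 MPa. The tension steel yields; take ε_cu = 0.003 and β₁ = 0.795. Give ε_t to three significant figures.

a = A_s f_y/(0.85 f'_c b) = 96.67 mm.
β₁ = 0.795, so c = a/β₁ = 96.67/0.795 = 121.60 mm.
From the linear strain diagram with ε_cu = 0.003: ε_t = 0.003 (d − c)/c = 0.003 × (530 − 121.60)/121.60 = 0.0101.
Since ε_t ≥ 0.005, the section is tension-controlled.

ε_t ≈ 0.0101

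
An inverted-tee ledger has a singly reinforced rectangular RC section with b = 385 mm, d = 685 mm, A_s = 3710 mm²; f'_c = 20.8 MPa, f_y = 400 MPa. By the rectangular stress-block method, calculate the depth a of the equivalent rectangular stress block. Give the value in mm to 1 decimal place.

a ≈ 218.0 mm

T = A_s f_y = 3710 × 400 = 1484000 N = 1484 kN.
Setting C = 0.85 f'_c a b equal to T: a = 1484000/(0.85 × 20.8 × 385) = 218.0 mm.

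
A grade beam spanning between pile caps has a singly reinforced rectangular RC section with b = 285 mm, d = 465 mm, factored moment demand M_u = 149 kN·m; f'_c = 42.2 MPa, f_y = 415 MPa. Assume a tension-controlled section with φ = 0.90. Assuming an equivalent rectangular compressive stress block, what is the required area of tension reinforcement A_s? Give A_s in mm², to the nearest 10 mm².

A_s ≈ 890 mm²

M_n = M_u/φ = 149/0.90 = 165.556 kN·m.
With M_n = 0.85 f'_c a b (d − a/2), solve the quadratic for a:
a = d − √(d² − 2M_n/(0.85 f'_c b)) = 465 − √(465² − 2 × 165.556×10⁶/(0.85 × 42.2 × 285)) = 36.24 mm.
A_s = 0.85 f'_c a b / f_y = 0.85 × 42.2 × 36.24 × 285 / 415 = 892.7 mm².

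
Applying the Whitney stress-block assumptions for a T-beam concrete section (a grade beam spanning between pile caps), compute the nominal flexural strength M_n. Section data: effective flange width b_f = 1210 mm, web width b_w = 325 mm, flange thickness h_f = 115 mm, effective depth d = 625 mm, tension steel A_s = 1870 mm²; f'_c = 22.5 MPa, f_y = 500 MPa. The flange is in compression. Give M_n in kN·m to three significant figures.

Tension: T = A_s f_y = 1870 × 500 = 935000 N.
Try a within the flange: a = T/(0.85 f'_c b_f) = 935000/(0.85 × 22.5 × 1210) = 40.40 mm.
Since a = 40.40 ≤ h_f = 115 mm, the stress block lies entirely in the flange; analyse as a rectangular beam of width b_f.
M_n = T(d − a/2) = 935000 × (625 − 20.2) = 565.49 × 10⁶ N·mm.
M_n = 565.49 kN·m.

M_n ≈ 565 kN·m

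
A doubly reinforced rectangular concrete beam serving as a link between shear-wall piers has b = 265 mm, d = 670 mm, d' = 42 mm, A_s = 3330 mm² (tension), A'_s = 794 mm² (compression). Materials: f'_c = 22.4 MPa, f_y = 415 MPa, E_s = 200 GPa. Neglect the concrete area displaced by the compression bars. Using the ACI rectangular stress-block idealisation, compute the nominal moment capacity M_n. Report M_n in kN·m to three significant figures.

Assume both tension and compression steel yield.
Net tension couple steel: A_s − A'_s = 2536 mm².
a = (A_s − A'_s) f_y / (0.85 f'_c b) = 1052440/(0.85 × 22.4 × 265) = 208.59 mm.
c = a/β₁ = 208.59/0.85 = 245.40 mm; ε'_s = 0.003(c − d')/c = 0.0025 ≥ f_y/E_s = 0.0021, so compression steel does yield.
M_n = (A_s − A'_s) f_y (d − a/2) + A'_s f_y (d − d') = [1052440 × (670 − 104.295) + 329510 × (670 − 42)] × 10⁻⁶ = 595.37 + 206.93 = 802.30 kN·m.

M_n ≈ 802 kN·m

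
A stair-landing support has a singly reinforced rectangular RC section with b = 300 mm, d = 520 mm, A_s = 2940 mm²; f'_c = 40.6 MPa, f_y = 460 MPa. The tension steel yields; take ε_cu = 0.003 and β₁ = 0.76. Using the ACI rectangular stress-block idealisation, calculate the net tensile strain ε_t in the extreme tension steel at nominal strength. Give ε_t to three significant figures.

ε_t ≈ 0.00608

a = A_s f_y/(0.85 f'_c b) = 130.63 mm.
β₁ = 0.76, so c = a/β₁ = 130.63/0.76 = 171.88 mm.
From the linear strain diagram with ε_cu = 0.003: ε_t = 0.003 (d − c)/c = 0.003 × (520 − 171.88)/171.88 = 0.00608.
Since ε_t ≥ 0.005, the section is tension-controlled.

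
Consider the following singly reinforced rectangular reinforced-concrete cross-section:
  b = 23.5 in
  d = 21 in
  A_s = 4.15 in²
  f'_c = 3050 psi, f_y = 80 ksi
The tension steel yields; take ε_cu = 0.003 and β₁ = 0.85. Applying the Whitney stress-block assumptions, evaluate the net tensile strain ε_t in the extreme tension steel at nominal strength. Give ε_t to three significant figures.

a = A_s f_y/(0.85 f'_c b) = 5.449 in.
β₁ = 0.85, so c = a/β₁ = 5.449/0.85 = 6.411 in.
From the linear strain diagram with ε_cu = 0.003: ε_t = 0.003 (d − c)/c = 0.003 × (21 − 6.411)/6.411 = 0.00683.
Since ε_t ≥ 0.005, the section is tension-controlled.

ε_t ≈ 0.00683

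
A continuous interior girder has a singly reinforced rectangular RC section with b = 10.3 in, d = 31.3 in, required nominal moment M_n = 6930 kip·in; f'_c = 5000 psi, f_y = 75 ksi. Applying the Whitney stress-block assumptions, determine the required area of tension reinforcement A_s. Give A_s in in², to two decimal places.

A_s ≈ 3.24 in²

From M_n = 0.85 f'_c a b (d − a/2):
a = d − √(d² − 2M_n/(0.85 f'_c b)) = 31.3 − √(31.3² − 2 × 6930/(0.85 × 5 × 10.3)) = 5.550 in.
A_s = 0.85 f'_c a b / f_y = 0.85 × 5 × 5.550 × 10.3 / 75 = 3.239 in².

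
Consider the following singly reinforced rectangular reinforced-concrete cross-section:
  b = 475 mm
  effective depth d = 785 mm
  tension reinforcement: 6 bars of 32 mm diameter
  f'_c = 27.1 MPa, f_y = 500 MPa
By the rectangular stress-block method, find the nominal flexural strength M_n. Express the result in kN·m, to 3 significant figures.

A_s = 6 × 804 = 4824 mm².
T = A_s f_y = 4824 × 500 = 2412000 N = 2412 kN.
From C = T: a = T/(0.85 f'_c b) = 2412000/(0.85 × 27.1 × 475) = 220.44 mm.
M_n = T(d − a/2) = 2412 kN × (785 − 110.22) mm = 1627.57 kN·m.

M_n ≈ 1630 kN·m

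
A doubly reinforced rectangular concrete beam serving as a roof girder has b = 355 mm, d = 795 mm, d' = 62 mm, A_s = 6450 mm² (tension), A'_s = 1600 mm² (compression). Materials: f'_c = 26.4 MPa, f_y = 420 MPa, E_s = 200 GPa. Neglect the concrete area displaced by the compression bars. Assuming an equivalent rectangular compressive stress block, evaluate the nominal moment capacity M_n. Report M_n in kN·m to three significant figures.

Assume both tension and compression steel yield.
Net tension couple steel: A_s − A'_s = 4850 mm².
a = (A_s − A'_s) f_y / (0.85 f'_c b) = 2037000/(0.85 × 26.4 × 355) = 255.71 mm.
c = a/β₁ = 255.71/0.85 = 300.84 mm; ε'_s = 0.003(c − d')/c = 0.0024 ≥ f_y/E_s = 0.0021, so compression steel does yield.
M_n = (A_s − A'_s) f_y (d − a/2) + A'_s f_y (d − d') = [2037000 × (795 − 127.855) + 672000 × (795 − 62)] × 10⁻⁶ = 1358.97 + 492.58 = 1851.55 kN·m.

M_n ≈ 1850 kN·m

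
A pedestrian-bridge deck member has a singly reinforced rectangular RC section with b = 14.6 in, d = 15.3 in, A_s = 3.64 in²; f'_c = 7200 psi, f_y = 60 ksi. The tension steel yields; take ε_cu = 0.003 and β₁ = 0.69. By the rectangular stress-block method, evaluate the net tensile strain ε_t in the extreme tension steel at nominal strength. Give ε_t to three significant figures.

a = A_s f_y/(0.85 f'_c b) = 2.444 in.
β₁ = 0.69, so c = a/β₁ = 2.444/0.69 = 3.542 in.
From the linear strain diagram with ε_cu = 0.003: ε_t = 0.003 (d − c)/c = 0.003 × (15.3 − 3.542)/3.542 = 0.00996.
Since ε_t ≥ 0.005, the section is tension-controlled.

ε_t ≈ 0.00996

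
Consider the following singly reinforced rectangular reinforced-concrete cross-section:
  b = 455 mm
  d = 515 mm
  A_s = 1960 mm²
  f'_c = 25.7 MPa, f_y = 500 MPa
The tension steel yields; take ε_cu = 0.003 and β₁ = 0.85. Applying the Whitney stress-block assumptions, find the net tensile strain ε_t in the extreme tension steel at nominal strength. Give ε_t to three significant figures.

ε_t ≈ 0.0103

a = A_s f_y/(0.85 f'_c b) = 98.60 mm.
β₁ = 0.85, so c = a/β₁ = 98.60/0.85 = 116.00 mm.
From the linear strain diagram with ε_cu = 0.003: ε_t = 0.003 (d − c)/c = 0.003 × (515 − 116.00)/116.00 = 0.0103.
Since ε_t ≥ 0.005, the section is tension-controlled.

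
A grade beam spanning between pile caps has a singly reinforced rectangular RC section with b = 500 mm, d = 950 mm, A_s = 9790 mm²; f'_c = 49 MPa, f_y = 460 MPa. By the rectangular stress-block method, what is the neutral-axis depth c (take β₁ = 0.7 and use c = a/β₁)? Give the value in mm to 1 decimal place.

T = A_s f_y = 9790 × 460 = 4503400 N = 4503.4 kN.
Setting C = 0.85 f'_c a b equal to T: a = 4503400/(0.85 × 49 × 500) = 216.250 mm.
With β₁ = 0.7, c = a/β₁ = 216.250/0.7 = 308.9 mm.

c ≈ 308.9 mm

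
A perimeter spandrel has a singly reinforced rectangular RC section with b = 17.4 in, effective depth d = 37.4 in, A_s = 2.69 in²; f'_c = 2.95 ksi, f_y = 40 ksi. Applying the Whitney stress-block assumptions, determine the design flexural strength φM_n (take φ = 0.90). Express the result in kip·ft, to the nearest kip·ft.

φM_n ≈ 292 kip·ft

T = A_s f_y = 2.69 × 40 = 107.6 kips.
a = T/(0.85 f'_c b) = 107.6/(0.85 × 2.95 × 17.4) = 2.466 in.
M_n = T(d − a/2) = 107.6 × (37.4 − 1.233) = 3891.6 kip·in = 3891.6/12 = 324.30 kip·ft.
φM_n = 0.90 × 324.30 = 291.87 kip·ft.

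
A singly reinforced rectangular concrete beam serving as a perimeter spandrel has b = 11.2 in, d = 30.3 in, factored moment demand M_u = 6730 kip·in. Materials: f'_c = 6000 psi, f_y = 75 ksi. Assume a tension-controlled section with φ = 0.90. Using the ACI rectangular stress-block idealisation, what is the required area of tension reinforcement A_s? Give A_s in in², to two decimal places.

A_s ≈ 3.57 in²

M_n = M_u/φ = 6730/0.90 = 7477.78 kip·in.
From M_n = 0.85 f'_c a b (d − a/2):
a = d − √(d² − 2M_n/(0.85 f'_c b)) = 30.3 − √(30.3² − 2 × 7477.78/(0.85 × 6 × 11.2)) = 4.682 in.
A_s = 0.85 f'_c a b / f_y = 0.85 × 6 × 4.682 × 11.2 / 75 = 3.566 in².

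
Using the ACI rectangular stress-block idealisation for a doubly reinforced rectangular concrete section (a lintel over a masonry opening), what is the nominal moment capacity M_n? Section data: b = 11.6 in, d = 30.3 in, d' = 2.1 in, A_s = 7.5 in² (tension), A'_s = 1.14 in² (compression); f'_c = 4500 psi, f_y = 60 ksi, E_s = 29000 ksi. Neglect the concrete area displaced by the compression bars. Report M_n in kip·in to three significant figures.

Assume both steels yield.
a = (A_s − A'_s) f_y/(0.85 f'_c b) = (7.5 − 1.14) × 60/(0.85 × 4.5 × 11.6) = 8.600 in.
c = a/β₁ = 8.600/0.825 = 10.424 in; ε'_s = 0.003(c − d')/c = 0.0024 ≥ ε_y = 0.0021, so the compression steel yields.
M_n = (A_s − A'_s) f_y (d − a/2) + A'_s f_y (d − d') = 381.6 × (30.3 − 4.3) + 68.4 × (30.3 − 2.1) = 9921.6 + 1928.9 = 11850.5 kip·in.

M_n ≈ 11900 kip·in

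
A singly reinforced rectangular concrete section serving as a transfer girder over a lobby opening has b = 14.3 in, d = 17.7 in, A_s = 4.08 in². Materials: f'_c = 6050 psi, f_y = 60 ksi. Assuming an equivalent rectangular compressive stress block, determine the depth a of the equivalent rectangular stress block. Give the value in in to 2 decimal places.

T = A_s f_y = 4.08 × 60 = 244.8 kips.
a = T/(0.85 f'_c b) = 244.8/(0.85 × 6.05 × 14.3) = 3.33 in.

a ≈ 3.33 in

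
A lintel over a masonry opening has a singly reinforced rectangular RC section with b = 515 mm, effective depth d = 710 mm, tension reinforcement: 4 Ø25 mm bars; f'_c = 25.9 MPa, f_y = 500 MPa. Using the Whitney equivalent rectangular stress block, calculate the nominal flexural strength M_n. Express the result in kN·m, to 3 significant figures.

M_n ≈ 655 kN·m

A_s = 4 × 491 = 1964 mm².
T = A_s f_y = 1964 × 500 = 982000 N = 982 kN.
From C = T: a = T/(0.85 f'_c b) = 982000/(0.85 × 25.9 × 515) = 86.61 mm.
M_n = T(d − a/2) = 982 kN × (710 − 43.305) mm = 654.69 kN·m.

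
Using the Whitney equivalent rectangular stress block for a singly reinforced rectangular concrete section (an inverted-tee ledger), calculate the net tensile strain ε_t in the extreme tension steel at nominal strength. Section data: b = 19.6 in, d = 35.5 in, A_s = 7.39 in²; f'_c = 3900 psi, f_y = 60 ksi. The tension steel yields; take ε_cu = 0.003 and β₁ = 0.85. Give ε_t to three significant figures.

a = A_s f_y/(0.85 f'_c b) = 6.824 in.
β₁ = 0.85, so c = a/β₁ = 6.824/0.85 = 8.028 in.
From the linear strain diagram with ε_cu = 0.003: ε_t = 0.003 (d − c)/c = 0.003 × (35.5 − 8.028)/8.028 = 0.0103.
Since ε_t ≥ 0.005, the section is tension-controlled.

ε_t ≈ 0.0103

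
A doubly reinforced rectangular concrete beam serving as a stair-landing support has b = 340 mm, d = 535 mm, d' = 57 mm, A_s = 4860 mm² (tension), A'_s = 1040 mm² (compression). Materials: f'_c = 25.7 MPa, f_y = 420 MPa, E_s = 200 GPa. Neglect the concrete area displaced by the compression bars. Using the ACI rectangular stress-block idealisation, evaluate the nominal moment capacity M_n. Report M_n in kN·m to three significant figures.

Assume both tension and compression steel yield.
Net tension couple steel: A_s − A'_s = 3820 mm².
a = (A_s − A'_s) f_y / (0.85 f'_c b) = 1604400/(0.85 × 25.7 × 340) = 216.01 mm.
c = a/β₁ = 216.01/0.85 = 254.13 mm; ε'_s = 0.003(c − d')/c = 0.0023 ≥ f_y/E_s = 0.0021, so compression steel does yield.
M_n = (A_s − A'_s) f_y (d − a/2) + A'_s f_y (d − d') = [1604400 × (535 − 108.005) + 436800 × (535 − 57)] × 10⁻⁶ = 685.07 + 208.79 = 893.86 kN·m.

M_n ≈ 894 kN·m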